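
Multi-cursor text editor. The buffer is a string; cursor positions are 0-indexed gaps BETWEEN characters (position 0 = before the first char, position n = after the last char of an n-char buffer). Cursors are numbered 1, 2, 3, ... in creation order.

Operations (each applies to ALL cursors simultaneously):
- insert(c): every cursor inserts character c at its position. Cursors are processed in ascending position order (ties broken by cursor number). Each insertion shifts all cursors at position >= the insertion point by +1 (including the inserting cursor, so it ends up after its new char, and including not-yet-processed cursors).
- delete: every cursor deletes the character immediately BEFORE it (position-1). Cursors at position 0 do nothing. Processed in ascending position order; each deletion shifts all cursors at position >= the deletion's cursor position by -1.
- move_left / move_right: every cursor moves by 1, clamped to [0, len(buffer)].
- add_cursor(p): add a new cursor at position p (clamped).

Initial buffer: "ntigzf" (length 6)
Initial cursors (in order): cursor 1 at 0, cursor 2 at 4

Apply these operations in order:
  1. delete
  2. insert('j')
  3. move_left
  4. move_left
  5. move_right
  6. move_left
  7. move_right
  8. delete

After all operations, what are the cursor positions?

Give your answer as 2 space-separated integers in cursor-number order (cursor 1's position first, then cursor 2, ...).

Answer: 0 2

Derivation:
After op 1 (delete): buffer="ntizf" (len 5), cursors c1@0 c2@3, authorship .....
After op 2 (insert('j')): buffer="jntijzf" (len 7), cursors c1@1 c2@5, authorship 1...2..
After op 3 (move_left): buffer="jntijzf" (len 7), cursors c1@0 c2@4, authorship 1...2..
After op 4 (move_left): buffer="jntijzf" (len 7), cursors c1@0 c2@3, authorship 1...2..
After op 5 (move_right): buffer="jntijzf" (len 7), cursors c1@1 c2@4, authorship 1...2..
After op 6 (move_left): buffer="jntijzf" (len 7), cursors c1@0 c2@3, authorship 1...2..
After op 7 (move_right): buffer="jntijzf" (len 7), cursors c1@1 c2@4, authorship 1...2..
After op 8 (delete): buffer="ntjzf" (len 5), cursors c1@0 c2@2, authorship ..2..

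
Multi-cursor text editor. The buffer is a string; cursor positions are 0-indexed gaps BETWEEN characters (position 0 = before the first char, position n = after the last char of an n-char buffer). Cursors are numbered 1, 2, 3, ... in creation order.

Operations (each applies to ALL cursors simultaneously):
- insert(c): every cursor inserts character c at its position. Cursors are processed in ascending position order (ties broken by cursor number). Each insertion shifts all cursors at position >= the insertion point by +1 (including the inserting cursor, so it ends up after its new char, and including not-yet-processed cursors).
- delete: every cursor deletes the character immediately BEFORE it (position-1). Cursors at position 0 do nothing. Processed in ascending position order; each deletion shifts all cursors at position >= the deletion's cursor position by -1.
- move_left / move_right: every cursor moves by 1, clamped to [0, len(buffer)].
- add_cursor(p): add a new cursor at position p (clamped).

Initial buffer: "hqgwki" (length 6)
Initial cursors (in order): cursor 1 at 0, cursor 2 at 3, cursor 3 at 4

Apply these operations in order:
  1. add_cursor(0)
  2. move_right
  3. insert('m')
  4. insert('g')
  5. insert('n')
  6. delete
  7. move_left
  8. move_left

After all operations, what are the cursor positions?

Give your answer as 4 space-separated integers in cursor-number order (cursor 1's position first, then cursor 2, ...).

After op 1 (add_cursor(0)): buffer="hqgwki" (len 6), cursors c1@0 c4@0 c2@3 c3@4, authorship ......
After op 2 (move_right): buffer="hqgwki" (len 6), cursors c1@1 c4@1 c2@4 c3@5, authorship ......
After op 3 (insert('m')): buffer="hmmqgwmkmi" (len 10), cursors c1@3 c4@3 c2@7 c3@9, authorship .14...2.3.
After op 4 (insert('g')): buffer="hmmggqgwmgkmgi" (len 14), cursors c1@5 c4@5 c2@10 c3@13, authorship .1414...22.33.
After op 5 (insert('n')): buffer="hmmggnnqgwmgnkmgni" (len 18), cursors c1@7 c4@7 c2@13 c3@17, authorship .141414...222.333.
After op 6 (delete): buffer="hmmggqgwmgkmgi" (len 14), cursors c1@5 c4@5 c2@10 c3@13, authorship .1414...22.33.
After op 7 (move_left): buffer="hmmggqgwmgkmgi" (len 14), cursors c1@4 c4@4 c2@9 c3@12, authorship .1414...22.33.
After op 8 (move_left): buffer="hmmggqgwmgkmgi" (len 14), cursors c1@3 c4@3 c2@8 c3@11, authorship .1414...22.33.

Answer: 3 8 11 3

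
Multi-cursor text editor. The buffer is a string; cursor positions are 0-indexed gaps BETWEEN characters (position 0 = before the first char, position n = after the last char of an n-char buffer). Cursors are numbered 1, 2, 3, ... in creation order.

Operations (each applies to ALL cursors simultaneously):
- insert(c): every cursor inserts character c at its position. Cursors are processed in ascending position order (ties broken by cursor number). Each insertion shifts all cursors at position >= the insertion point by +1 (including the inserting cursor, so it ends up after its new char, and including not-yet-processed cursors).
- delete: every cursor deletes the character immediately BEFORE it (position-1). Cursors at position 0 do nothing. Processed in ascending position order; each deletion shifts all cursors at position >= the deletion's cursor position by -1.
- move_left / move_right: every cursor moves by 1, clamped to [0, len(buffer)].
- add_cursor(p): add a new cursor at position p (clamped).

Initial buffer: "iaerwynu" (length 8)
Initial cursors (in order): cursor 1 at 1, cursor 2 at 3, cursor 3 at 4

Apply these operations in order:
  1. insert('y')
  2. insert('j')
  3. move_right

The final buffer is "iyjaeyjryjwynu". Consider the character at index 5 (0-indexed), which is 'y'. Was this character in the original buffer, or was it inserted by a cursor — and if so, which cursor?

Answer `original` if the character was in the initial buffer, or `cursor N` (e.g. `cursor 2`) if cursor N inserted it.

Answer: cursor 2

Derivation:
After op 1 (insert('y')): buffer="iyaeyrywynu" (len 11), cursors c1@2 c2@5 c3@7, authorship .1..2.3....
After op 2 (insert('j')): buffer="iyjaeyjryjwynu" (len 14), cursors c1@3 c2@7 c3@10, authorship .11..22.33....
After op 3 (move_right): buffer="iyjaeyjryjwynu" (len 14), cursors c1@4 c2@8 c3@11, authorship .11..22.33....
Authorship (.=original, N=cursor N): . 1 1 . . 2 2 . 3 3 . . . .
Index 5: author = 2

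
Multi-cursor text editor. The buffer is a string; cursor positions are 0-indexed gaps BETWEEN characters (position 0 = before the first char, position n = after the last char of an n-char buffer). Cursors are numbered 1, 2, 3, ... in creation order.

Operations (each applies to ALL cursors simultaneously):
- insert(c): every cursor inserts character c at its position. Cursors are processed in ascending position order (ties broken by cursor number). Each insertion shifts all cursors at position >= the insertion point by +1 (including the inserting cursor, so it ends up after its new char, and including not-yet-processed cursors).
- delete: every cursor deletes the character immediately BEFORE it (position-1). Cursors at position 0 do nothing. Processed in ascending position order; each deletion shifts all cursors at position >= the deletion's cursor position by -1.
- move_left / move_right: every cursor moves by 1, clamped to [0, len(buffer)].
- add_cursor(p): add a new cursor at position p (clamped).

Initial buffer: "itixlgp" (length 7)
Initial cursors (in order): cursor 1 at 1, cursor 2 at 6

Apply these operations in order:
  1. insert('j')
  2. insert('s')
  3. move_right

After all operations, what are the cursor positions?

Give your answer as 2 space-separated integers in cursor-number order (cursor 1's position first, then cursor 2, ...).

After op 1 (insert('j')): buffer="ijtixlgjp" (len 9), cursors c1@2 c2@8, authorship .1.....2.
After op 2 (insert('s')): buffer="ijstixlgjsp" (len 11), cursors c1@3 c2@10, authorship .11.....22.
After op 3 (move_right): buffer="ijstixlgjsp" (len 11), cursors c1@4 c2@11, authorship .11.....22.

Answer: 4 11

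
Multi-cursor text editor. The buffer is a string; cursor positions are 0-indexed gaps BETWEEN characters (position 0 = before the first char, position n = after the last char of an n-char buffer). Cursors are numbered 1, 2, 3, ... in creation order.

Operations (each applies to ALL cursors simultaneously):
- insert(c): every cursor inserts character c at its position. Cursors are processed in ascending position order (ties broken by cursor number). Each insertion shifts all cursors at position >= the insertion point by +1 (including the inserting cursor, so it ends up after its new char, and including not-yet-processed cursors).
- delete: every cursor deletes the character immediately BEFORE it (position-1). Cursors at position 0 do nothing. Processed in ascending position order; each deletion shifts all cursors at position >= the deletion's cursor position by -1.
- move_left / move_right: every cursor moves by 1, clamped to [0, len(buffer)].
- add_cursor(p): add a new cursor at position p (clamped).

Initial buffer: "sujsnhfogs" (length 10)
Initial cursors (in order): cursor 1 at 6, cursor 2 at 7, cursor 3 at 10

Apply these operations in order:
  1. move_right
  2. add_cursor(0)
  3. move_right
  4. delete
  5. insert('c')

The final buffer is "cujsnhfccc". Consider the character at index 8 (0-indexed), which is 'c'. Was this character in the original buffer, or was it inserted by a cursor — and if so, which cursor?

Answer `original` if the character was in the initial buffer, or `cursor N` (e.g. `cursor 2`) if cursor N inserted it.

Answer: cursor 2

Derivation:
After op 1 (move_right): buffer="sujsnhfogs" (len 10), cursors c1@7 c2@8 c3@10, authorship ..........
After op 2 (add_cursor(0)): buffer="sujsnhfogs" (len 10), cursors c4@0 c1@7 c2@8 c3@10, authorship ..........
After op 3 (move_right): buffer="sujsnhfogs" (len 10), cursors c4@1 c1@8 c2@9 c3@10, authorship ..........
After op 4 (delete): buffer="ujsnhf" (len 6), cursors c4@0 c1@6 c2@6 c3@6, authorship ......
After op 5 (insert('c')): buffer="cujsnhfccc" (len 10), cursors c4@1 c1@10 c2@10 c3@10, authorship 4......123
Authorship (.=original, N=cursor N): 4 . . . . . . 1 2 3
Index 8: author = 2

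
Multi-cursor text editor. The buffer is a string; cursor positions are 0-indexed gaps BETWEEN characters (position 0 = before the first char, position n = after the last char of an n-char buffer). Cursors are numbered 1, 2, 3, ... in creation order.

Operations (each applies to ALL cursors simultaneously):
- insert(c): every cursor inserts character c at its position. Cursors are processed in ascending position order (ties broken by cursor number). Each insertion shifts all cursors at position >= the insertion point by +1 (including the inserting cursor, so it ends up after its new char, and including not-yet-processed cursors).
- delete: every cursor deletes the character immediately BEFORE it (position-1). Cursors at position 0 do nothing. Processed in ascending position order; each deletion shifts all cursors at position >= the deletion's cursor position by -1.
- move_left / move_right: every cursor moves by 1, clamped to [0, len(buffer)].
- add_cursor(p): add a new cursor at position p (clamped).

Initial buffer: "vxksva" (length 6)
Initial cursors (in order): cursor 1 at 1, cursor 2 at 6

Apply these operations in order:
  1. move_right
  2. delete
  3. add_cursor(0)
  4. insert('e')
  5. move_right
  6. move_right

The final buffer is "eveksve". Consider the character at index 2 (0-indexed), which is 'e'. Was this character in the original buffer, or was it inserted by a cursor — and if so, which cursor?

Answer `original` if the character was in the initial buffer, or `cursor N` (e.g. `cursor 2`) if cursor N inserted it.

After op 1 (move_right): buffer="vxksva" (len 6), cursors c1@2 c2@6, authorship ......
After op 2 (delete): buffer="vksv" (len 4), cursors c1@1 c2@4, authorship ....
After op 3 (add_cursor(0)): buffer="vksv" (len 4), cursors c3@0 c1@1 c2@4, authorship ....
After op 4 (insert('e')): buffer="eveksve" (len 7), cursors c3@1 c1@3 c2@7, authorship 3.1...2
After op 5 (move_right): buffer="eveksve" (len 7), cursors c3@2 c1@4 c2@7, authorship 3.1...2
After op 6 (move_right): buffer="eveksve" (len 7), cursors c3@3 c1@5 c2@7, authorship 3.1...2
Authorship (.=original, N=cursor N): 3 . 1 . . . 2
Index 2: author = 1

Answer: cursor 1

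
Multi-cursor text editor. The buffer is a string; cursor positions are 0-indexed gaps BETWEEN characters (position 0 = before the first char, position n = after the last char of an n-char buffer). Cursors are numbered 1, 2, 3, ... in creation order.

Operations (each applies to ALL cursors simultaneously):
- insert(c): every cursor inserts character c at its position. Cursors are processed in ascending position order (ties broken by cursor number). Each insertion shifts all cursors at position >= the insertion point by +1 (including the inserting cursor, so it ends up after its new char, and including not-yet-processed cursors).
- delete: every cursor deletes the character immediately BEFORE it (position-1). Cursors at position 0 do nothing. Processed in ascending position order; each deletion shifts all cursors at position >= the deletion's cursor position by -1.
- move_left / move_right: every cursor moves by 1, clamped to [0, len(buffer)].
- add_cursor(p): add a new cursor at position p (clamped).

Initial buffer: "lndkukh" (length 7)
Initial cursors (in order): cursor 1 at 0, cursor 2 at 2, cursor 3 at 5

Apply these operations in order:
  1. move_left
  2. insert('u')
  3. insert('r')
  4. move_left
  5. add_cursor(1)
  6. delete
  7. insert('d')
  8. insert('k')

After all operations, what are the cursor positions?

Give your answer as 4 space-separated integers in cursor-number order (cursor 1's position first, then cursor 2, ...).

Answer: 4 8 14 4

Derivation:
After op 1 (move_left): buffer="lndkukh" (len 7), cursors c1@0 c2@1 c3@4, authorship .......
After op 2 (insert('u')): buffer="ulundkuukh" (len 10), cursors c1@1 c2@3 c3@7, authorship 1.2...3...
After op 3 (insert('r')): buffer="urlurndkurukh" (len 13), cursors c1@2 c2@5 c3@10, authorship 11.22...33...
After op 4 (move_left): buffer="urlurndkurukh" (len 13), cursors c1@1 c2@4 c3@9, authorship 11.22...33...
After op 5 (add_cursor(1)): buffer="urlurndkurukh" (len 13), cursors c1@1 c4@1 c2@4 c3@9, authorship 11.22...33...
After op 6 (delete): buffer="rlrndkrukh" (len 10), cursors c1@0 c4@0 c2@2 c3@6, authorship 1.2...3...
After op 7 (insert('d')): buffer="ddrldrndkdrukh" (len 14), cursors c1@2 c4@2 c2@5 c3@10, authorship 141.22...33...
After op 8 (insert('k')): buffer="ddkkrldkrndkdkrukh" (len 18), cursors c1@4 c4@4 c2@8 c3@14, authorship 14141.222...333...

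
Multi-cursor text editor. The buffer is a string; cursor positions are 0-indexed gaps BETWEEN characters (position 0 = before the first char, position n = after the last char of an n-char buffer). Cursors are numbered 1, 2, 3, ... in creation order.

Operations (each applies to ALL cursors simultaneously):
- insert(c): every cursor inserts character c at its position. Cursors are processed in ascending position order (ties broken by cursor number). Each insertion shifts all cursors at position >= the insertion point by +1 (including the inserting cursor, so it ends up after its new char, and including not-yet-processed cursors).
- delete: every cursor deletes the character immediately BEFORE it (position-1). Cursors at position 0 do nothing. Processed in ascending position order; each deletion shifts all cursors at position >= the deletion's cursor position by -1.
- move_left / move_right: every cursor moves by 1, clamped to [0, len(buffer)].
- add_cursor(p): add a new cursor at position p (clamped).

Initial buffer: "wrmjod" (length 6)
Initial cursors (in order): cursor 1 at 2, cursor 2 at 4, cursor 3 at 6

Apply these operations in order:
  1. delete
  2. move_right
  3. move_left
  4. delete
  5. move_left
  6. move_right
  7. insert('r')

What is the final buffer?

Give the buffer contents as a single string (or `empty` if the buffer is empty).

Answer: orrr

Derivation:
After op 1 (delete): buffer="wmo" (len 3), cursors c1@1 c2@2 c3@3, authorship ...
After op 2 (move_right): buffer="wmo" (len 3), cursors c1@2 c2@3 c3@3, authorship ...
After op 3 (move_left): buffer="wmo" (len 3), cursors c1@1 c2@2 c3@2, authorship ...
After op 4 (delete): buffer="o" (len 1), cursors c1@0 c2@0 c3@0, authorship .
After op 5 (move_left): buffer="o" (len 1), cursors c1@0 c2@0 c3@0, authorship .
After op 6 (move_right): buffer="o" (len 1), cursors c1@1 c2@1 c3@1, authorship .
After op 7 (insert('r')): buffer="orrr" (len 4), cursors c1@4 c2@4 c3@4, authorship .123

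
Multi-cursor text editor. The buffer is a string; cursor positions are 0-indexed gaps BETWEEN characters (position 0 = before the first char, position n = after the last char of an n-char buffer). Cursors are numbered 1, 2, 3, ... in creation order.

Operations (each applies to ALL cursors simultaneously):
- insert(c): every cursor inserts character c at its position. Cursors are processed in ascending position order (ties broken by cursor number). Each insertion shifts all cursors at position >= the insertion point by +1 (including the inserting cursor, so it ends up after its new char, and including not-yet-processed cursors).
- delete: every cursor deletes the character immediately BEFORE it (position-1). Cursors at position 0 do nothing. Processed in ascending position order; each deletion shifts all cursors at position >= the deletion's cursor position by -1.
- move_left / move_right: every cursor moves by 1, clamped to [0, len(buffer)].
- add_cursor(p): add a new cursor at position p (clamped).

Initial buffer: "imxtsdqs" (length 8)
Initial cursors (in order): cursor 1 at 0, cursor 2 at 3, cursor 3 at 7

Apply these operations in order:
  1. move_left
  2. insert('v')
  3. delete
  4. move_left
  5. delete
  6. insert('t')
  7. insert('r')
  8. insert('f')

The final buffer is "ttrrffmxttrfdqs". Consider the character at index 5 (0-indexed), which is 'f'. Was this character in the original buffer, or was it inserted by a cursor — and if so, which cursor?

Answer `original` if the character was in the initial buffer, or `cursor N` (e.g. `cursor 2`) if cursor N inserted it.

Answer: cursor 2

Derivation:
After op 1 (move_left): buffer="imxtsdqs" (len 8), cursors c1@0 c2@2 c3@6, authorship ........
After op 2 (insert('v')): buffer="vimvxtsdvqs" (len 11), cursors c1@1 c2@4 c3@9, authorship 1..2....3..
After op 3 (delete): buffer="imxtsdqs" (len 8), cursors c1@0 c2@2 c3@6, authorship ........
After op 4 (move_left): buffer="imxtsdqs" (len 8), cursors c1@0 c2@1 c3@5, authorship ........
After op 5 (delete): buffer="mxtdqs" (len 6), cursors c1@0 c2@0 c3@3, authorship ......
After op 6 (insert('t')): buffer="ttmxttdqs" (len 9), cursors c1@2 c2@2 c3@6, authorship 12...3...
After op 7 (insert('r')): buffer="ttrrmxttrdqs" (len 12), cursors c1@4 c2@4 c3@9, authorship 1212...33...
After op 8 (insert('f')): buffer="ttrrffmxttrfdqs" (len 15), cursors c1@6 c2@6 c3@12, authorship 121212...333...
Authorship (.=original, N=cursor N): 1 2 1 2 1 2 . . . 3 3 3 . . .
Index 5: author = 2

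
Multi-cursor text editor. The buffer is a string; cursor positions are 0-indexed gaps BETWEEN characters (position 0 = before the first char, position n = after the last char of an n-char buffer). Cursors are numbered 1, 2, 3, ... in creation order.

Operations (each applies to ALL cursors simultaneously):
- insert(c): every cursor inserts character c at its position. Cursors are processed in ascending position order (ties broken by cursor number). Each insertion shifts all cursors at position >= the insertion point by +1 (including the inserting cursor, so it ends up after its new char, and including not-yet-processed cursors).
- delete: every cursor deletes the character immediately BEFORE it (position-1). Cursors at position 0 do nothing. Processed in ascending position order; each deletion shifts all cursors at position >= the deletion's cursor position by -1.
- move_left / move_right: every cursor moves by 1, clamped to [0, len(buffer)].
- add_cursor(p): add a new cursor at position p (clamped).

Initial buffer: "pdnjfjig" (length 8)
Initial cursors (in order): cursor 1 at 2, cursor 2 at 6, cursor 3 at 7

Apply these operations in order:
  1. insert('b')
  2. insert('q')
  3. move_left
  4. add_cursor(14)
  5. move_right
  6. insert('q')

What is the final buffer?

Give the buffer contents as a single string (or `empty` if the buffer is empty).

After op 1 (insert('b')): buffer="pdbnjfjbibg" (len 11), cursors c1@3 c2@8 c3@10, authorship ..1....2.3.
After op 2 (insert('q')): buffer="pdbqnjfjbqibqg" (len 14), cursors c1@4 c2@10 c3@13, authorship ..11....22.33.
After op 3 (move_left): buffer="pdbqnjfjbqibqg" (len 14), cursors c1@3 c2@9 c3@12, authorship ..11....22.33.
After op 4 (add_cursor(14)): buffer="pdbqnjfjbqibqg" (len 14), cursors c1@3 c2@9 c3@12 c4@14, authorship ..11....22.33.
After op 5 (move_right): buffer="pdbqnjfjbqibqg" (len 14), cursors c1@4 c2@10 c3@13 c4@14, authorship ..11....22.33.
After op 6 (insert('q')): buffer="pdbqqnjfjbqqibqqgq" (len 18), cursors c1@5 c2@12 c3@16 c4@18, authorship ..111....222.333.4

Answer: pdbqqnjfjbqqibqqgq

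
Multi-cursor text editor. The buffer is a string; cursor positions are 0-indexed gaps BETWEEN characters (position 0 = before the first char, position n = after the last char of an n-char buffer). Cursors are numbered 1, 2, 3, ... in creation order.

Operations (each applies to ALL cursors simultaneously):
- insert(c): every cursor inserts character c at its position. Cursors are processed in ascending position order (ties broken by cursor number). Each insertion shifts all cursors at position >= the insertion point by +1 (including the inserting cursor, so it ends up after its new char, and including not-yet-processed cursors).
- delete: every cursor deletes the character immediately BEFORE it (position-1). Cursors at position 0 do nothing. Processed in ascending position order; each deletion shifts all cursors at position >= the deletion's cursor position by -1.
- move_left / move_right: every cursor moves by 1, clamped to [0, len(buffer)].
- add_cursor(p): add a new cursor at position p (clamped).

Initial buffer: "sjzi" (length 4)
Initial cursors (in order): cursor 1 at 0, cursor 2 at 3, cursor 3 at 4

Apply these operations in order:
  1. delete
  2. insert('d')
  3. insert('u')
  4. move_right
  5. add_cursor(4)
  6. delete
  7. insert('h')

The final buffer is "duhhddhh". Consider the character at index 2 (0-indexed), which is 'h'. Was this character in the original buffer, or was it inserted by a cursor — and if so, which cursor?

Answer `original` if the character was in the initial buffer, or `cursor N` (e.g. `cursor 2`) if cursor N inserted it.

Answer: cursor 1

Derivation:
After op 1 (delete): buffer="sj" (len 2), cursors c1@0 c2@2 c3@2, authorship ..
After op 2 (insert('d')): buffer="dsjdd" (len 5), cursors c1@1 c2@5 c3@5, authorship 1..23
After op 3 (insert('u')): buffer="dusjdduu" (len 8), cursors c1@2 c2@8 c3@8, authorship 11..2323
After op 4 (move_right): buffer="dusjdduu" (len 8), cursors c1@3 c2@8 c3@8, authorship 11..2323
After op 5 (add_cursor(4)): buffer="dusjdduu" (len 8), cursors c1@3 c4@4 c2@8 c3@8, authorship 11..2323
After op 6 (delete): buffer="dudd" (len 4), cursors c1@2 c4@2 c2@4 c3@4, authorship 1123
After op 7 (insert('h')): buffer="duhhddhh" (len 8), cursors c1@4 c4@4 c2@8 c3@8, authorship 11142323
Authorship (.=original, N=cursor N): 1 1 1 4 2 3 2 3
Index 2: author = 1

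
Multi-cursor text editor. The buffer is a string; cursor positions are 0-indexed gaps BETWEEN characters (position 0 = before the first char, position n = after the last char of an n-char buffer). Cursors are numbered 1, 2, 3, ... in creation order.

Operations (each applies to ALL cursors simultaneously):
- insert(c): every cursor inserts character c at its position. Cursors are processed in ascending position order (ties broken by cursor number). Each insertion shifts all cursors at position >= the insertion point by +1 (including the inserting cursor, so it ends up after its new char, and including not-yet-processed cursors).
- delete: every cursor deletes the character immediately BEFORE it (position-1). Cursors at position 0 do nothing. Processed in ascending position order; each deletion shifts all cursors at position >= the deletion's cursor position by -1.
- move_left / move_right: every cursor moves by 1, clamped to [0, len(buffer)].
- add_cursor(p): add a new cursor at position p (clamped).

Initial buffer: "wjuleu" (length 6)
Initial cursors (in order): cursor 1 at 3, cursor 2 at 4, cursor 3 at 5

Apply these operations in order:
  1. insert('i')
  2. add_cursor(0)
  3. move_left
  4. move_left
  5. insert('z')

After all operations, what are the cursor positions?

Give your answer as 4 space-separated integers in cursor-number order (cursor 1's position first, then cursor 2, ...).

After op 1 (insert('i')): buffer="wjuilieiu" (len 9), cursors c1@4 c2@6 c3@8, authorship ...1.2.3.
After op 2 (add_cursor(0)): buffer="wjuilieiu" (len 9), cursors c4@0 c1@4 c2@6 c3@8, authorship ...1.2.3.
After op 3 (move_left): buffer="wjuilieiu" (len 9), cursors c4@0 c1@3 c2@5 c3@7, authorship ...1.2.3.
After op 4 (move_left): buffer="wjuilieiu" (len 9), cursors c4@0 c1@2 c2@4 c3@6, authorship ...1.2.3.
After op 5 (insert('z')): buffer="zwjzuizlizeiu" (len 13), cursors c4@1 c1@4 c2@7 c3@10, authorship 4..1.12.23.3.

Answer: 4 7 10 1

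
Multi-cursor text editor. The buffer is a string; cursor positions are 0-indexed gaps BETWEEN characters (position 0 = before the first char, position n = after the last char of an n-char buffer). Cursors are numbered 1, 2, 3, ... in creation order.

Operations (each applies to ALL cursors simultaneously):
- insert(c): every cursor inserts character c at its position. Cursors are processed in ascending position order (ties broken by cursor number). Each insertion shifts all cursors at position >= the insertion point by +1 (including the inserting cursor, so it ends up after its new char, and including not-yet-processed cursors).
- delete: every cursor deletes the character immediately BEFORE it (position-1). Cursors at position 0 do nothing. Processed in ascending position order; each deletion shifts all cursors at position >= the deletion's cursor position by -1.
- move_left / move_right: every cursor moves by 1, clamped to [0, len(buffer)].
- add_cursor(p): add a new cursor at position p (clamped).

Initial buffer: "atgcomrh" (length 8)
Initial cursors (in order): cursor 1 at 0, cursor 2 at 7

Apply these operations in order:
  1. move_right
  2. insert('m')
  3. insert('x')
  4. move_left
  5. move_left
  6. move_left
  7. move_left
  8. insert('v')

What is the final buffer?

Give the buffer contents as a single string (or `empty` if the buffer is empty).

After op 1 (move_right): buffer="atgcomrh" (len 8), cursors c1@1 c2@8, authorship ........
After op 2 (insert('m')): buffer="amtgcomrhm" (len 10), cursors c1@2 c2@10, authorship .1.......2
After op 3 (insert('x')): buffer="amxtgcomrhmx" (len 12), cursors c1@3 c2@12, authorship .11.......22
After op 4 (move_left): buffer="amxtgcomrhmx" (len 12), cursors c1@2 c2@11, authorship .11.......22
After op 5 (move_left): buffer="amxtgcomrhmx" (len 12), cursors c1@1 c2@10, authorship .11.......22
After op 6 (move_left): buffer="amxtgcomrhmx" (len 12), cursors c1@0 c2@9, authorship .11.......22
After op 7 (move_left): buffer="amxtgcomrhmx" (len 12), cursors c1@0 c2@8, authorship .11.......22
After op 8 (insert('v')): buffer="vamxtgcomvrhmx" (len 14), cursors c1@1 c2@10, authorship 1.11.....2..22

Answer: vamxtgcomvrhmx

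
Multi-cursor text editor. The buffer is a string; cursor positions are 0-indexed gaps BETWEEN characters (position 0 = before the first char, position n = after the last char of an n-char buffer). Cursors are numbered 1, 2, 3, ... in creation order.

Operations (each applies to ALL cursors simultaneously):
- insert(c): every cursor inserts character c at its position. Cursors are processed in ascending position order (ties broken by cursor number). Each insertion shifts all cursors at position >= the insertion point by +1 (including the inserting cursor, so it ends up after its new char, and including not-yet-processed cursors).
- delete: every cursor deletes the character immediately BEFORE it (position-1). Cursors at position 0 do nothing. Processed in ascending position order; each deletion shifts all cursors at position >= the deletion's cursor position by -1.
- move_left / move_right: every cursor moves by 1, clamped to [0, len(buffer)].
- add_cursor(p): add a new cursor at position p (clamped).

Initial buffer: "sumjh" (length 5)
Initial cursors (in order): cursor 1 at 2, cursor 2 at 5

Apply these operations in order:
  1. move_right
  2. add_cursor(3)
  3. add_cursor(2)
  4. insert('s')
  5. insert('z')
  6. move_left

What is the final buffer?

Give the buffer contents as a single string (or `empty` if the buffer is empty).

After op 1 (move_right): buffer="sumjh" (len 5), cursors c1@3 c2@5, authorship .....
After op 2 (add_cursor(3)): buffer="sumjh" (len 5), cursors c1@3 c3@3 c2@5, authorship .....
After op 3 (add_cursor(2)): buffer="sumjh" (len 5), cursors c4@2 c1@3 c3@3 c2@5, authorship .....
After op 4 (insert('s')): buffer="susmssjhs" (len 9), cursors c4@3 c1@6 c3@6 c2@9, authorship ..4.13..2
After op 5 (insert('z')): buffer="suszmsszzjhsz" (len 13), cursors c4@4 c1@9 c3@9 c2@13, authorship ..44.1313..22
After op 6 (move_left): buffer="suszmsszzjhsz" (len 13), cursors c4@3 c1@8 c3@8 c2@12, authorship ..44.1313..22

Answer: suszmsszzjhsz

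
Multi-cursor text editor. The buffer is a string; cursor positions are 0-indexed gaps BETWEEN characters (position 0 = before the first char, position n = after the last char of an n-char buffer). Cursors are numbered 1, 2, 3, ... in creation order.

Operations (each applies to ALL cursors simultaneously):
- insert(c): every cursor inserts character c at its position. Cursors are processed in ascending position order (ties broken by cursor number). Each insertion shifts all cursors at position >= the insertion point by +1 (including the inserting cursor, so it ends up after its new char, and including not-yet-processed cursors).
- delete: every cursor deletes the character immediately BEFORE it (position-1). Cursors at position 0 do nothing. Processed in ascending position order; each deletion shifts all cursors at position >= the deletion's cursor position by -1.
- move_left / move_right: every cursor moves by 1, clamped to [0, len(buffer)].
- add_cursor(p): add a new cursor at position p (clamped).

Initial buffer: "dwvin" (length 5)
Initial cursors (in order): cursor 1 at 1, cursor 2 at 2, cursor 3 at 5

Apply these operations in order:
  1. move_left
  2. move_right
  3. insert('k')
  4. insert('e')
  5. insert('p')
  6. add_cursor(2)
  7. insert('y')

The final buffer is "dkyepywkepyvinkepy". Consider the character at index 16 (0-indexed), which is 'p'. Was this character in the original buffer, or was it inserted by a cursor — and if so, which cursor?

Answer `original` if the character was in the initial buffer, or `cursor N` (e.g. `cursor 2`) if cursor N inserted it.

Answer: cursor 3

Derivation:
After op 1 (move_left): buffer="dwvin" (len 5), cursors c1@0 c2@1 c3@4, authorship .....
After op 2 (move_right): buffer="dwvin" (len 5), cursors c1@1 c2@2 c3@5, authorship .....
After op 3 (insert('k')): buffer="dkwkvink" (len 8), cursors c1@2 c2@4 c3@8, authorship .1.2...3
After op 4 (insert('e')): buffer="dkewkevinke" (len 11), cursors c1@3 c2@6 c3@11, authorship .11.22...33
After op 5 (insert('p')): buffer="dkepwkepvinkep" (len 14), cursors c1@4 c2@8 c3@14, authorship .111.222...333
After op 6 (add_cursor(2)): buffer="dkepwkepvinkep" (len 14), cursors c4@2 c1@4 c2@8 c3@14, authorship .111.222...333
After op 7 (insert('y')): buffer="dkyepywkepyvinkepy" (len 18), cursors c4@3 c1@6 c2@11 c3@18, authorship .14111.2222...3333
Authorship (.=original, N=cursor N): . 1 4 1 1 1 . 2 2 2 2 . . . 3 3 3 3
Index 16: author = 3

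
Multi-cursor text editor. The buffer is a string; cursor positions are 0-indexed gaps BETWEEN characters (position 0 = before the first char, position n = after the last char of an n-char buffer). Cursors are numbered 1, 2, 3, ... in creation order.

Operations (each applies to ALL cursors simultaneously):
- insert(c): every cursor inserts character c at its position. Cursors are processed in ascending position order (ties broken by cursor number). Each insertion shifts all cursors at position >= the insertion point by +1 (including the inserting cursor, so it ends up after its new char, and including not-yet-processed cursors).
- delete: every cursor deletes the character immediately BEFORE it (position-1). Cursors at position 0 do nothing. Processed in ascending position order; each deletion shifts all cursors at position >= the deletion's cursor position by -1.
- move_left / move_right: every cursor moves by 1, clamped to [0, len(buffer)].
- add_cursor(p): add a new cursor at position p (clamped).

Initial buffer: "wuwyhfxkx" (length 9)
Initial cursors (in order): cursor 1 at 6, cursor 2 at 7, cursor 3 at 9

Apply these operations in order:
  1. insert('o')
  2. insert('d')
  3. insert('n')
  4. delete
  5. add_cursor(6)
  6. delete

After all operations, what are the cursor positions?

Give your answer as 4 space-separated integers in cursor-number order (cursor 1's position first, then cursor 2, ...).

After op 1 (insert('o')): buffer="wuwyhfoxokxo" (len 12), cursors c1@7 c2@9 c3@12, authorship ......1.2..3
After op 2 (insert('d')): buffer="wuwyhfodxodkxod" (len 15), cursors c1@8 c2@11 c3@15, authorship ......11.22..33
After op 3 (insert('n')): buffer="wuwyhfodnxodnkxodn" (len 18), cursors c1@9 c2@13 c3@18, authorship ......111.222..333
After op 4 (delete): buffer="wuwyhfodxodkxod" (len 15), cursors c1@8 c2@11 c3@15, authorship ......11.22..33
After op 5 (add_cursor(6)): buffer="wuwyhfodxodkxod" (len 15), cursors c4@6 c1@8 c2@11 c3@15, authorship ......11.22..33
After op 6 (delete): buffer="wuwyhoxokxo" (len 11), cursors c4@5 c1@6 c2@8 c3@11, authorship .....1.2..3

Answer: 6 8 11 5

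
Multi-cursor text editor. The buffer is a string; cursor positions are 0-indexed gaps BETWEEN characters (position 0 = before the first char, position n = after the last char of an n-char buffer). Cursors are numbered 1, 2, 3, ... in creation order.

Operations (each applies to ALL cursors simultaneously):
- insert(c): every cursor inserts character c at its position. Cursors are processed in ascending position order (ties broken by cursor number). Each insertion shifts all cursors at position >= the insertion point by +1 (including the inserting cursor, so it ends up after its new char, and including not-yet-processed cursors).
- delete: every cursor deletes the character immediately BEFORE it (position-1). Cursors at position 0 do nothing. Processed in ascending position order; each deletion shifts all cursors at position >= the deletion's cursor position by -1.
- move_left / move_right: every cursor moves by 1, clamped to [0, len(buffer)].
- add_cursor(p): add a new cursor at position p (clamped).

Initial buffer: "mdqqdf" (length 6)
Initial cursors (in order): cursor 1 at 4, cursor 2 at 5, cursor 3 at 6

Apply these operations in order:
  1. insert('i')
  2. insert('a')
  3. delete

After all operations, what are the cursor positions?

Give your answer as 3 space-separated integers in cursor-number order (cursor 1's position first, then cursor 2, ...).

After op 1 (insert('i')): buffer="mdqqidifi" (len 9), cursors c1@5 c2@7 c3@9, authorship ....1.2.3
After op 2 (insert('a')): buffer="mdqqiadiafia" (len 12), cursors c1@6 c2@9 c3@12, authorship ....11.22.33
After op 3 (delete): buffer="mdqqidifi" (len 9), cursors c1@5 c2@7 c3@9, authorship ....1.2.3

Answer: 5 7 9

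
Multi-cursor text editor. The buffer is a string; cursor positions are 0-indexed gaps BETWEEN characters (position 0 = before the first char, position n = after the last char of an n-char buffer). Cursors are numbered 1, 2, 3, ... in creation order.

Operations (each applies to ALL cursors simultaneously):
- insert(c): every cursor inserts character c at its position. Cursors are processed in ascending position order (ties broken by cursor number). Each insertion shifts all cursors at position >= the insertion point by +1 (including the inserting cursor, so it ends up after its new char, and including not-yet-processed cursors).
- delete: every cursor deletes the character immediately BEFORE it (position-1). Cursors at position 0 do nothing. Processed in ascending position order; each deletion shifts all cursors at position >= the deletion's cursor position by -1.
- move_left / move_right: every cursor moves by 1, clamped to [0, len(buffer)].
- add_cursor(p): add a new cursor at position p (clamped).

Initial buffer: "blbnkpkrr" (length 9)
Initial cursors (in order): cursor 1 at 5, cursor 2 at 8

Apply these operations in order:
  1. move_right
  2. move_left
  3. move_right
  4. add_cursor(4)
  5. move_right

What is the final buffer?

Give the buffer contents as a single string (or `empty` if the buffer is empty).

Answer: blbnkpkrr

Derivation:
After op 1 (move_right): buffer="blbnkpkrr" (len 9), cursors c1@6 c2@9, authorship .........
After op 2 (move_left): buffer="blbnkpkrr" (len 9), cursors c1@5 c2@8, authorship .........
After op 3 (move_right): buffer="blbnkpkrr" (len 9), cursors c1@6 c2@9, authorship .........
After op 4 (add_cursor(4)): buffer="blbnkpkrr" (len 9), cursors c3@4 c1@6 c2@9, authorship .........
After op 5 (move_right): buffer="blbnkpkrr" (len 9), cursors c3@5 c1@7 c2@9, authorship .........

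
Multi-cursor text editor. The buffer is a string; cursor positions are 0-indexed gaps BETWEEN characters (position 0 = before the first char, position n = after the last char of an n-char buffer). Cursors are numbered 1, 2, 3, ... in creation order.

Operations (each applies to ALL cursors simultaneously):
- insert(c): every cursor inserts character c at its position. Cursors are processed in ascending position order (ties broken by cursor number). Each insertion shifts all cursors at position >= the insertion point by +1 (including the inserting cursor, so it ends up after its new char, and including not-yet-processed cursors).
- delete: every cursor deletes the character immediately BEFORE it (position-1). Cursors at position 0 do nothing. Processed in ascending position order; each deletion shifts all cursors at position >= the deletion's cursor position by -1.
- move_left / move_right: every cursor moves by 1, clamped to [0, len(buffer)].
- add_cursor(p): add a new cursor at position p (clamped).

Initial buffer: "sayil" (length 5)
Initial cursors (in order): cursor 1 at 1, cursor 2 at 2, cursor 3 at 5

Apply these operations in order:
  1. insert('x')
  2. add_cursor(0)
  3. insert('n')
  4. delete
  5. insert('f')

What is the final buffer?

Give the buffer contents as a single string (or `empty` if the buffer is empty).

After op 1 (insert('x')): buffer="sxaxyilx" (len 8), cursors c1@2 c2@4 c3@8, authorship .1.2...3
After op 2 (add_cursor(0)): buffer="sxaxyilx" (len 8), cursors c4@0 c1@2 c2@4 c3@8, authorship .1.2...3
After op 3 (insert('n')): buffer="nsxnaxnyilxn" (len 12), cursors c4@1 c1@4 c2@7 c3@12, authorship 4.11.22...33
After op 4 (delete): buffer="sxaxyilx" (len 8), cursors c4@0 c1@2 c2@4 c3@8, authorship .1.2...3
After op 5 (insert('f')): buffer="fsxfaxfyilxf" (len 12), cursors c4@1 c1@4 c2@7 c3@12, authorship 4.11.22...33

Answer: fsxfaxfyilxf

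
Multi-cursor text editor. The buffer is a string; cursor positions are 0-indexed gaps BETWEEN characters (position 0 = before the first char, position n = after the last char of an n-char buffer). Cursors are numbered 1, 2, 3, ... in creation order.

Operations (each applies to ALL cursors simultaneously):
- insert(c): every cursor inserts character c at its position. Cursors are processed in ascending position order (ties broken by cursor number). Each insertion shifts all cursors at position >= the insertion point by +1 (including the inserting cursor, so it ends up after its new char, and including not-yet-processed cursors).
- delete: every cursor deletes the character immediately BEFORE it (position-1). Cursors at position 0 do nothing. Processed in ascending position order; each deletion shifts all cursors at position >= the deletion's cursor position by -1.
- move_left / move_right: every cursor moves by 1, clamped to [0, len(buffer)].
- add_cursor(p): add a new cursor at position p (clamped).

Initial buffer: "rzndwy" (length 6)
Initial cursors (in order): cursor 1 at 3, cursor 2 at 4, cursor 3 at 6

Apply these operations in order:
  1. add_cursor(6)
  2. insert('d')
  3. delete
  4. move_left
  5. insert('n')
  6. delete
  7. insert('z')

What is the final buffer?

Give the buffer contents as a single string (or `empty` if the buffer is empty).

After op 1 (add_cursor(6)): buffer="rzndwy" (len 6), cursors c1@3 c2@4 c3@6 c4@6, authorship ......
After op 2 (insert('d')): buffer="rzndddwydd" (len 10), cursors c1@4 c2@6 c3@10 c4@10, authorship ...1.2..34
After op 3 (delete): buffer="rzndwy" (len 6), cursors c1@3 c2@4 c3@6 c4@6, authorship ......
After op 4 (move_left): buffer="rzndwy" (len 6), cursors c1@2 c2@3 c3@5 c4@5, authorship ......
After op 5 (insert('n')): buffer="rznnndwnny" (len 10), cursors c1@3 c2@5 c3@9 c4@9, authorship ..1.2..34.
After op 6 (delete): buffer="rzndwy" (len 6), cursors c1@2 c2@3 c3@5 c4@5, authorship ......
After op 7 (insert('z')): buffer="rzznzdwzzy" (len 10), cursors c1@3 c2@5 c3@9 c4@9, authorship ..1.2..34.

Answer: rzznzdwzzy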